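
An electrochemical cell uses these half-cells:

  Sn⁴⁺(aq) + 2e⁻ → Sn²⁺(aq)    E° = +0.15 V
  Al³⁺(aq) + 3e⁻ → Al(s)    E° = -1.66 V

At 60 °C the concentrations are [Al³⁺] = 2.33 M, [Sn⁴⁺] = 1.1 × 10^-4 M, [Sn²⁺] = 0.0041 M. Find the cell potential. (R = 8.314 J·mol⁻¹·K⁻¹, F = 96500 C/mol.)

1.75 V

The Sn⁴⁺/Sn²⁺ couple has the higher reduction potential and acts as the cathode, so E°_cell = +0.15 − (-1.66) = 1.81 V.
Balancing electrons gives n = 6; the reaction quotient is Q = [Al³⁺]^2·[Sn²⁺]^3/[Sn⁴⁺]^3 = 2.81 × 10^5.
E = E° − (RT/nF) ln Q = 1.81 − (8.314×333)/(6×96500) × (12.547) = 1.810 − 0.060 = 1.750 V.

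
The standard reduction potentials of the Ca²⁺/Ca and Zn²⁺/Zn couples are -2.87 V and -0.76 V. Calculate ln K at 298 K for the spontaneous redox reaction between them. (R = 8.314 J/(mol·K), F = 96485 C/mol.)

ln K = 164.3

E°_cell = -0.76 − (-2.87) = 2.11 V, with n = 2 electrons transferred.
At equilibrium E = 0, so the Nernst equation gives ln K = nFE°/RT = (2)(96485)(2.11)/((8.314)(298)) = 164.34.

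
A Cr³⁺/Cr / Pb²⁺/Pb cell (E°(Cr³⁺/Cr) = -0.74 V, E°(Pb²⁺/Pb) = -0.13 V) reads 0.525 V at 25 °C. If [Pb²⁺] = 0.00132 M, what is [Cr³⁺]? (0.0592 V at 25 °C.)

0.97 M

From the Nernst equation, log Q = n(E° − E)/0.0592 = 6(0.61 − 0.525)/0.0592 = 8.615, so Q = 4.12 × 10^8.
With Q = [Cr³⁺]^2/[Pb²⁺]^3 and the known concentrations, [Cr³⁺]^2 in the numerator gives [Cr³⁺] = 0.97 M.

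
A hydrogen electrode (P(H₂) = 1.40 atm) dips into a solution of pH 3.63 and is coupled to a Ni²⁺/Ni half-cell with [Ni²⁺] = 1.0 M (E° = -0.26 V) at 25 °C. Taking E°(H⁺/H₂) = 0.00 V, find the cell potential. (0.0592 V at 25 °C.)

The hydrogen couple is the cathode, so E°_cell = 0.26 V; n = 2.
[H⁺] = 10^(−3.63) = 2.3 × 10^-4 M, and Q = [Ni²⁺]·P(H₂) / [H⁺]^2 = 2.55 × 10^7.
E = E° − (0.0592/2) log Q = 0.26 − (0.0592/2)(7.406) = 0.041 V.

0.041 V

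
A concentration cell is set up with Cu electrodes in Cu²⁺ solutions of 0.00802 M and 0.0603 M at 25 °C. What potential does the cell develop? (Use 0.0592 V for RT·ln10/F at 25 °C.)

0.026 V

Both half-cells are Cu²⁺/Cu, so E°_cell = 0. The concentrated side is the cathode; the cell reaction moves Cu²⁺ from high to low concentration with n = 2.
Q = [Cu²⁺]_dilute/[Cu²⁺]_conc = 0.00802/0.0603 = 0.133.
E = 0 − (0.0592/2) log Q = −(0.0592/2)(-0.876) = 0.0259 V.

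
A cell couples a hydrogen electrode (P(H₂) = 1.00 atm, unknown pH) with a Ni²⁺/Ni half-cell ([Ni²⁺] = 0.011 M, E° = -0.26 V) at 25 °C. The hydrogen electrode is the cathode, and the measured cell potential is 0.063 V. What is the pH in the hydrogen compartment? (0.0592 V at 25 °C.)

pH = 4.31

E°_cell = 0.26 V and n = 2.
log Q = n(E° − E)/0.0592 = 2×(0.26 − 0.063)/0.0592 = 6.655.
With Q = [Ni²⁺]·P(H₂) / [H⁺]^2, solving for [H⁺] gives log[H⁺] = -4.307, so pH = 4.31.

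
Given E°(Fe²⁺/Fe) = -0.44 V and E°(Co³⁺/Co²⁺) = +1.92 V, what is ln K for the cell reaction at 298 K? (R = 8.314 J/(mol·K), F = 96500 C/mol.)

E°_cell = +1.92 − (-0.44) = 2.36 V, with n = 2 electrons transferred.
At equilibrium E = 0, so the Nernst equation gives ln K = nFE°/RT = (2)(96500)(2.36)/((8.314)(298)) = 183.84.

ln K = 183.8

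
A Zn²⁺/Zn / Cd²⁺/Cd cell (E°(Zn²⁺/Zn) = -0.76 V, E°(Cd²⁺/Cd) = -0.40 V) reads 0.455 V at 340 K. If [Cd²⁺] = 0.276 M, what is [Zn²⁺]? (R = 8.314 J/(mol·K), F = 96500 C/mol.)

4.2 × 10^-4 M

From the Nernst equation, ln Q = nF(E° − E)/RT = 2×96500×(0.36 − 0.455)/(8.314×340) = -6.486, so Q = 0.00152.
With Q = [Zn²⁺]/[Cd²⁺] and the known concentrations, [Zn²⁺] in the numerator gives [Zn²⁺] = 4.2 × 10^-4 M.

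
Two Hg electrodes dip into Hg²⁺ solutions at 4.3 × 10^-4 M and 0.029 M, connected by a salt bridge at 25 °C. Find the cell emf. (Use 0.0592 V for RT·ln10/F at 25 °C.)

0.054 V

Both half-cells are Hg²⁺/Hg, so E°_cell = 0. The concentrated side is the cathode; the cell reaction moves Hg²⁺ from high to low concentration with n = 2.
Q = [Hg²⁺]_dilute/[Hg²⁺]_conc = 4.3 × 10^-4/0.029 = 0.0148.
E = 0 − (0.0592/2) log Q = −(0.0592/2)(-1.829) = 0.0541 V.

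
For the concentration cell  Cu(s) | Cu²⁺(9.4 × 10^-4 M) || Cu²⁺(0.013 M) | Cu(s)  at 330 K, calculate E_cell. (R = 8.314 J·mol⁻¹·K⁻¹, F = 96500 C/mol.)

0.037 V

Both half-cells are Cu²⁺/Cu, so E°_cell = 0. The concentrated side is the cathode; the cell reaction moves Cu²⁺ from high to low concentration with n = 2.
Q = [Cu²⁺]_dilute/[Cu²⁺]_conc = 9.4 × 10^-4/0.013 = 0.0723.
E = 0 − (RT/nF) ln Q = −((8.314×330)/(2×96500))(-2.627) = 0.0373 V.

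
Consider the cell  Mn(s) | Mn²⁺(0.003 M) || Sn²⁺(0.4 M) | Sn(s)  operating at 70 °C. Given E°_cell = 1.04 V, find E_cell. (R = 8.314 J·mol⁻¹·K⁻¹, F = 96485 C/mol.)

1.11 V

Balancing electrons gives n = 2; the reaction quotient is Q = [Mn²⁺]/[Sn²⁺] = 0.00750.
E = E° − (RT/nF) ln Q = 1.04 − (8.314×343)/(2×96485) × (-4.893) = 1.040 + 0.072 = 1.112 V.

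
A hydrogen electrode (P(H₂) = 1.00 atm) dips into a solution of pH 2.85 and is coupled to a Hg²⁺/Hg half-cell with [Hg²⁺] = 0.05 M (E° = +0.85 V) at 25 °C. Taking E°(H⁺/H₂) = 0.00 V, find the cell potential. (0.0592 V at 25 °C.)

The Hg²⁺/Hg couple is the cathode, so E°_cell = 0.85 V; n = 2.
[H⁺] = 10^(−2.85) = 0.0014 M, and Q = [H⁺]^2 / ([Hg²⁺]·P(H₂)) = 3.99 × 10^-5.
E = E° − (0.0592/2) log Q = 0.85 − (0.0592/2)(-4.399) = 0.980 V.

0.98 V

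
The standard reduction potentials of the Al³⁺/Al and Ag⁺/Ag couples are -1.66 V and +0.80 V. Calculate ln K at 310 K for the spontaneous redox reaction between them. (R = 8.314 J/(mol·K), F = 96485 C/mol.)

ln K = 276.3

E°_cell = +0.80 − (-1.66) = 2.46 V, with n = 3 electrons transferred.
At equilibrium E = 0, so the Nernst equation gives ln K = nFE°/RT = (3)(96485)(2.46)/((8.314)(310)) = 276.28.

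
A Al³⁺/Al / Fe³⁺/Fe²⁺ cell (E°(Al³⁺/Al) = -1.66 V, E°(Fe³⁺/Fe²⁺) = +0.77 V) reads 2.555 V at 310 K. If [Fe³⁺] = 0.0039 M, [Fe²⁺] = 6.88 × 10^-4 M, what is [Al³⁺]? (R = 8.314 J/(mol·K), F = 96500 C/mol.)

From the Nernst equation, ln Q = nF(E° − E)/RT = 3×96500×(2.43 − 2.555)/(8.314×310) = -14.041, so Q = 7.98 × 10^-7.
With Q = [Al³⁺]·[Fe²⁺]^3/[Fe³⁺]^3 and the known concentrations, [Al³⁺] in the numerator gives [Al³⁺] = 1.5 × 10^-4 M.

1.5 × 10^-4 M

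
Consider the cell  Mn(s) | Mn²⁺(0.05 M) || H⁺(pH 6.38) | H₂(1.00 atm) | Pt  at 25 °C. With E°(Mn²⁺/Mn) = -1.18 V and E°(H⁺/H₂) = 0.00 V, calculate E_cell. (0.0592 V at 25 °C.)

The hydrogen couple is the cathode, so E°_cell = 1.18 V; n = 2.
[H⁺] = 10^(−6.38) = 4.2 × 10^-7 M, and Q = [Mn²⁺]·P(H₂) / [H⁺]^2 = 2.88 × 10^11.
E = E° − (0.0592/2) log Q = 1.18 − (0.0592/2)(11.459) = 0.841 V.

0.84 V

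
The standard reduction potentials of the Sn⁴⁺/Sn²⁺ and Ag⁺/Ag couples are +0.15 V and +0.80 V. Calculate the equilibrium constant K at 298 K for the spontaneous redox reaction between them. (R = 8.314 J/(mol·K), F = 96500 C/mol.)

9.8 × 10^21

E°_cell = +0.80 − (+0.15) = 0.65 V, with n = 2 electrons transferred.
At equilibrium E = 0, so the Nernst equation gives ln K = nFE°/RT = (2)(96500)(0.65)/((8.314)(298)) = 50.63.
K = e^50.63 = 9.8 × 10^21.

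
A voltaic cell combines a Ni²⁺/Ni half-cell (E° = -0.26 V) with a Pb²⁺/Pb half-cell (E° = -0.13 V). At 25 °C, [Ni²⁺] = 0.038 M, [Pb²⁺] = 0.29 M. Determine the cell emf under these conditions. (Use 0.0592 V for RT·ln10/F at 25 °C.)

The Pb²⁺/Pb couple has the higher reduction potential and acts as the cathode, so E°_cell = -0.13 − (-0.26) = 0.13 V.
Balancing electrons gives n = 2; the reaction quotient is Q = [Ni²⁺]/[Pb²⁺] = 0.131.
At 25 °C, E = E° − (0.0592/n) log Q = 0.13 − (0.0592/2)(-0.883) = 0.130 + 0.026 = 0.156 V.

0.156 V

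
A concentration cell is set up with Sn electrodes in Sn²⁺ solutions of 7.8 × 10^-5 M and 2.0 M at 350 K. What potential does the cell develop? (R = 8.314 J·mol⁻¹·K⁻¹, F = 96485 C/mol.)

0.15 V

Both half-cells are Sn²⁺/Sn, so E°_cell = 0. The concentrated side is the cathode; the cell reaction moves Sn²⁺ from high to low concentration with n = 2.
Q = [Sn²⁺]_dilute/[Sn²⁺]_conc = 7.8 × 10^-5/2.0 = 3.9 × 10^-5.
E = 0 − (RT/nF) ln Q = −((8.314×350)/(2×96485))(-10.152) = 0.1531 V.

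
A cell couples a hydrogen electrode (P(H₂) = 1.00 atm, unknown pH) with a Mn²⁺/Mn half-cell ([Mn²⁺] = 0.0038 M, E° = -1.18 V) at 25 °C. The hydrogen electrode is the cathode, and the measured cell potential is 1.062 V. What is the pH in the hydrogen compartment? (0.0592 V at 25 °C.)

pH = 3.20

E°_cell = 1.18 V and n = 2.
log Q = n(E° − E)/0.0592 = 2×(1.18 − 1.062)/0.0592 = 3.986.
With Q = [Mn²⁺]·P(H₂) / [H⁺]^2, solving for [H⁺] gives log[H⁺] = -3.203, so pH = 3.20.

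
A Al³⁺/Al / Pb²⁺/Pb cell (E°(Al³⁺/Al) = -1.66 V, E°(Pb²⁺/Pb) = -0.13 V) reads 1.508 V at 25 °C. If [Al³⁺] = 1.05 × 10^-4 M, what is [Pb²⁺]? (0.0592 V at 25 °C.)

4 × 10^-4 M

From the Nernst equation, log Q = n(E° − E)/0.0592 = 6(1.53 − 1.508)/0.0592 = 2.230, so Q = 170.
With Q = [Al³⁺]^2/[Pb²⁺]^3 and the known concentrations, [Pb²⁺]^3 in the denominator gives [Pb²⁺] = 4 × 10^-4 M.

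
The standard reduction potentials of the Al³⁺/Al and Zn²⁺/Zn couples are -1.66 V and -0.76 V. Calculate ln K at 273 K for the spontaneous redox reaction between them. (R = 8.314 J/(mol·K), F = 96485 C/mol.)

E°_cell = -0.76 − (-1.66) = 0.90 V, with n = 6 electrons transferred.
At equilibrium E = 0, so the Nernst equation gives ln K = nFE°/RT = (6)(96485)(0.90)/((8.314)(273)) = 229.55.

ln K = 229.6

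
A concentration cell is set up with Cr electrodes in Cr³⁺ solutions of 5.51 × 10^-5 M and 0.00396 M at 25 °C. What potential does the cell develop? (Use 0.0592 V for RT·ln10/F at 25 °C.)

Both half-cells are Cr³⁺/Cr, so E°_cell = 0. The concentrated side is the cathode; the cell reaction moves Cr³⁺ from high to low concentration with n = 3.
Q = [Cr³⁺]_dilute/[Cr³⁺]_conc = 5.51 × 10^-5/0.00396 = 0.0139.
E = 0 − (0.0592/3) log Q = −(0.0592/3)(-1.857) = 0.0366 V.

0.037 V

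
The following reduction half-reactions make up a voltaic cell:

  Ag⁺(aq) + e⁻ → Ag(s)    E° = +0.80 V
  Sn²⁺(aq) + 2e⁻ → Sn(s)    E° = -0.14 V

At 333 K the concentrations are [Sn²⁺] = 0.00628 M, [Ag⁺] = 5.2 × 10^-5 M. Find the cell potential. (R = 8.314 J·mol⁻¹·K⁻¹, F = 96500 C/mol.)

0.730 V

The Ag⁺/Ag couple has the higher reduction potential and acts as the cathode, so E°_cell = +0.80 − (-0.14) = 0.94 V.
Balancing electrons gives n = 2; the reaction quotient is Q = [Sn²⁺]/[Ag⁺]^2 = 2.32 × 10^6.
E = E° − (RT/nF) ln Q = 0.94 − (8.314×333)/(2×96500) × (14.658) = 0.940 − 0.210 = 0.730 V.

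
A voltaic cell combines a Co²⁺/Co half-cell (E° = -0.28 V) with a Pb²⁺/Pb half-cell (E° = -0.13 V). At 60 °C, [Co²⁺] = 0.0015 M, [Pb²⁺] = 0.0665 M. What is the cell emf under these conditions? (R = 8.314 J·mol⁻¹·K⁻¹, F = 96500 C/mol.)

0.204 V

The Pb²⁺/Pb couple has the higher reduction potential and acts as the cathode, so E°_cell = -0.13 − (-0.28) = 0.15 V.
Balancing electrons gives n = 2; the reaction quotient is Q = [Co²⁺]/[Pb²⁺] = 0.0226.
E = E° − (RT/nF) ln Q = 0.15 − (8.314×333)/(2×96500) × (-3.792) = 0.150 + 0.054 = 0.204 V.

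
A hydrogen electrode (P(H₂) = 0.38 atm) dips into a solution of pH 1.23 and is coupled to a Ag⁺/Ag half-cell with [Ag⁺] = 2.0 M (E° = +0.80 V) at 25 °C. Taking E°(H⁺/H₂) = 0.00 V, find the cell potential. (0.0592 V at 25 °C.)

The Ag⁺/Ag couple is the cathode, so E°_cell = 0.80 V; n = 2.
[H⁺] = 10^(−1.23) = 0.059 M, and Q = [H⁺]^2 / ([Ag⁺]^2·P(H₂)) = 0.00228.
E = E° − (0.0592/2) log Q = 0.80 − (0.0592/2)(-2.642) = 0.878 V.

0.88 V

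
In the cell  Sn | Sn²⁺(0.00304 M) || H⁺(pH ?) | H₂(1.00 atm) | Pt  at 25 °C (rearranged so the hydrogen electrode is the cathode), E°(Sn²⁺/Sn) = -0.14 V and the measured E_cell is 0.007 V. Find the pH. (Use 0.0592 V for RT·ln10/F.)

E°_cell = 0.14 V and n = 2.
log Q = n(E° − E)/0.0592 = 2×(0.14 − 0.007)/0.0592 = 4.493.
With Q = [Sn²⁺]·P(H₂) / [H⁺]^2, solving for [H⁺] gives log[H⁺] = -3.505, so pH = 3.51.

pH = 3.51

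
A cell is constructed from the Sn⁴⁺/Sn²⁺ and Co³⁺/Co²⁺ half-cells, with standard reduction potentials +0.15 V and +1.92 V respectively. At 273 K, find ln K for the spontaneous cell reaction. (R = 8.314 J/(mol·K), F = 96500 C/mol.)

E°_cell = +1.92 − (+0.15) = 1.77 V, with n = 2 electrons transferred.
At equilibrium E = 0, so the Nernst equation gives ln K = nFE°/RT = (2)(96500)(1.77)/((8.314)(273)) = 150.51.

ln K = 150.5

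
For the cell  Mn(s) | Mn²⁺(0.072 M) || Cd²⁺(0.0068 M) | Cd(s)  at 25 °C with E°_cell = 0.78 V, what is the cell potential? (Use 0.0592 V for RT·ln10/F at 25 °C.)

0.750 V

Balancing electrons gives n = 2; the reaction quotient is Q = [Mn²⁺]/[Cd²⁺] = 10.6.
At 25 °C, E = E° − (0.0592/n) log Q = 0.78 − (0.0592/2)(1.025) = 0.780 − 0.030 = 0.750 V.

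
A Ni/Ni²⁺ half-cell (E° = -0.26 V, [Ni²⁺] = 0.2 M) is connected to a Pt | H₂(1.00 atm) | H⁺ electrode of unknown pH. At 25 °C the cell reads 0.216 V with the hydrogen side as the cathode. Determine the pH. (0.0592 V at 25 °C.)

pH = 1.09

E°_cell = 0.26 V and n = 2.
log Q = n(E° − E)/0.0592 = 2×(0.26 − 0.216)/0.0592 = 1.486.
With Q = [Ni²⁺]·P(H₂) / [H⁺]^2, solving for [H⁺] gives log[H⁺] = -1.093, so pH = 1.09.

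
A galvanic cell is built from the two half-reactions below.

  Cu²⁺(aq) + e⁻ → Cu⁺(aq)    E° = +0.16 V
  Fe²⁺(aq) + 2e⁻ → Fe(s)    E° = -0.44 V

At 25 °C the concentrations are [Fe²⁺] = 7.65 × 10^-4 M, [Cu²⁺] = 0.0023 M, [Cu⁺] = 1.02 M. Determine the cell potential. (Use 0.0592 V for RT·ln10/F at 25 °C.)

0.536 V

The Cu²⁺/Cu⁺ couple has the higher reduction potential and acts as the cathode, so E°_cell = +0.16 − (-0.44) = 0.60 V.
Balancing electrons gives n = 2; the reaction quotient is Q = [Fe²⁺]·[Cu⁺]^2/[Cu²⁺]^2 = 150.
At 25 °C, E = E° − (0.0592/n) log Q = 0.60 − (0.0592/2)(2.177) = 0.600 − 0.064 = 0.536 V.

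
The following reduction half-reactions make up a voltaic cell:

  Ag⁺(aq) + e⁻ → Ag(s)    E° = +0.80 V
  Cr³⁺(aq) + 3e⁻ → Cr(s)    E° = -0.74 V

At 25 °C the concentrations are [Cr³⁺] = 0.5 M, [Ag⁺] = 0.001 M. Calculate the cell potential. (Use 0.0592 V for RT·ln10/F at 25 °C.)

1.37 V

The Ag⁺/Ag couple has the higher reduction potential and acts as the cathode, so E°_cell = +0.80 − (-0.74) = 1.54 V.
Balancing electrons gives n = 3; the reaction quotient is Q = [Cr³⁺]/[Ag⁺]^3 = 5 × 10^8.
At 25 °C, E = E° − (0.0592/n) log Q = 1.54 − (0.0592/3)(8.699) = 1.540 − 0.172 = 1.368 V.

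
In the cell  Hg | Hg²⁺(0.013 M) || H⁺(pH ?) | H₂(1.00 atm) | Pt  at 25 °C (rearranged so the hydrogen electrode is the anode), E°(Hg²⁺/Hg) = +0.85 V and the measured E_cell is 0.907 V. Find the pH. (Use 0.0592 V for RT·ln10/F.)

E°_cell = 0.85 V and n = 2.
log Q = n(E° − E)/0.0592 = 2×(0.85 − 0.907)/0.0592 = -1.926.
With Q = [H⁺]^2 / ([Hg²⁺]·P(H₂)), solving for [H⁺] gives log[H⁺] = -1.906, so pH = 1.91.

pH = 1.91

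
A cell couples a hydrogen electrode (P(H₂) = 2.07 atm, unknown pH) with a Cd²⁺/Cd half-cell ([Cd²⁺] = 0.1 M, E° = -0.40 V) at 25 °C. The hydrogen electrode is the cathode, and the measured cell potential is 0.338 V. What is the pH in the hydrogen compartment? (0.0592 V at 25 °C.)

E°_cell = 0.40 V and n = 2.
log Q = n(E° − E)/0.0592 = 2×(0.40 − 0.338)/0.0592 = 2.095.
With Q = [Cd²⁺]·P(H₂) / [H⁺]^2, solving for [H⁺] gives log[H⁺] = -1.389, so pH = 1.39.

pH = 1.39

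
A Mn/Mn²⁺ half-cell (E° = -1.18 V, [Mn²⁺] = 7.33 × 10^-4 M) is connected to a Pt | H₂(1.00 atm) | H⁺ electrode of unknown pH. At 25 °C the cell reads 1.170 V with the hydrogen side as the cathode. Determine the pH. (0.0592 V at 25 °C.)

pH = 1.74

E°_cell = 1.18 V and n = 2.
log Q = n(E° − E)/0.0592 = 2×(1.18 − 1.170)/0.0592 = 0.338.
With Q = [Mn²⁺]·P(H₂) / [H⁺]^2, solving for [H⁺] gives log[H⁺] = -1.736, so pH = 1.74.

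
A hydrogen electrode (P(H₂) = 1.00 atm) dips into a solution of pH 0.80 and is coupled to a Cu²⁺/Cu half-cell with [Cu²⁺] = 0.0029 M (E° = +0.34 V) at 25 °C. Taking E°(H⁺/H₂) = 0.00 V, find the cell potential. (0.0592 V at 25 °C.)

0.31 V

The Cu²⁺/Cu couple is the cathode, so E°_cell = 0.34 V; n = 2.
[H⁺] = 10^(−0.80) = 0.16 M, and Q = [H⁺]^2 / ([Cu²⁺]·P(H₂)) = 8.66.
E = E° − (0.0592/2) log Q = 0.34 − (0.0592/2)(0.938) = 0.312 V.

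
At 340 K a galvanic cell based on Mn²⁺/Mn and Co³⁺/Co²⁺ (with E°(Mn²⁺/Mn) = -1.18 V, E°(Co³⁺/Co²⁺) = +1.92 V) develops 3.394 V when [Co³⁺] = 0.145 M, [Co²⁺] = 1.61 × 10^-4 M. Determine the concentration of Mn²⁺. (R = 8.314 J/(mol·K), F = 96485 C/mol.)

From the Nernst equation, ln Q = nF(E° − E)/RT = 2×96485×(3.10 − 3.394)/(8.314×340) = -20.070, so Q = 1.92 × 10^-9.
With Q = [Mn²⁺]·[Co²⁺]^2/[Co³⁺]^2 and the known concentrations, [Mn²⁺] in the numerator gives [Mn²⁺] = 0.0016 M.

0.0016 M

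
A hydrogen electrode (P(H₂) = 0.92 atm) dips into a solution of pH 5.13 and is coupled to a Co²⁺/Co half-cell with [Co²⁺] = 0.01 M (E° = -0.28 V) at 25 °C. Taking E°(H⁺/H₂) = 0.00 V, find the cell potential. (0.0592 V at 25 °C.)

The hydrogen couple is the cathode, so E°_cell = 0.28 V; n = 2.
[H⁺] = 10^(−5.13) = 7.4 × 10^-6 M, and Q = [Co²⁺]·P(H₂) / [H⁺]^2 = 1.67 × 10^8.
E = E° − (0.0592/2) log Q = 0.28 − (0.0592/2)(8.224) = 0.037 V.

0.037 V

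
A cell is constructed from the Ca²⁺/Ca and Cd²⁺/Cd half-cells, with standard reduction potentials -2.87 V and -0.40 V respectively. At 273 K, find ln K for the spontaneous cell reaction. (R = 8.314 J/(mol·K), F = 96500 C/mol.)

ln K = 210.0

E°_cell = -0.40 − (-2.87) = 2.47 V, with n = 2 electrons transferred.
At equilibrium E = 0, so the Nernst equation gives ln K = nFE°/RT = (2)(96500)(2.47)/((8.314)(273)) = 210.03.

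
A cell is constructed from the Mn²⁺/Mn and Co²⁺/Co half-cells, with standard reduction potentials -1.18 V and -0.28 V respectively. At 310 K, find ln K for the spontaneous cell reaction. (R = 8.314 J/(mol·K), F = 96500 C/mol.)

ln K = 67.4

E°_cell = -0.28 − (-1.18) = 0.90 V, with n = 2 electrons transferred.
At equilibrium E = 0, so the Nernst equation gives ln K = nFE°/RT = (2)(96500)(0.90)/((8.314)(310)) = 67.40.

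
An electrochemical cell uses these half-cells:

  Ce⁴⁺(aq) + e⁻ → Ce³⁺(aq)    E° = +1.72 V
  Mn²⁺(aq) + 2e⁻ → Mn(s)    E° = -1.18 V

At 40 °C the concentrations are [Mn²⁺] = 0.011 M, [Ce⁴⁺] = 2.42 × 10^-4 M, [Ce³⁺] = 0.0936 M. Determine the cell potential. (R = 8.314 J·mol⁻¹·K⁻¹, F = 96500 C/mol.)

The Ce⁴⁺/Ce³⁺ couple has the higher reduction potential and acts as the cathode, so E°_cell = +1.72 − (-1.18) = 2.90 V.
Balancing electrons gives n = 2; the reaction quotient is Q = [Mn²⁺]·[Ce³⁺]^2/[Ce⁴⁺]^2 = 1650.
E = E° − (RT/nF) ln Q = 2.90 − (8.314×313)/(2×96500) × (7.406) = 2.900 − 0.100 = 2.800 V.

2.80 V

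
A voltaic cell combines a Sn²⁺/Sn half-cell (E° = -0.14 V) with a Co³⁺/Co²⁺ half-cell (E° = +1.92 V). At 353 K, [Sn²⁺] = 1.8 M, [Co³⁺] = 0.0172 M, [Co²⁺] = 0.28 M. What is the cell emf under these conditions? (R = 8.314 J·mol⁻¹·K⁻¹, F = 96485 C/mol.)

The Co³⁺/Co²⁺ couple has the higher reduction potential and acts as the cathode, so E°_cell = +1.92 − (-0.14) = 2.06 V.
Balancing electrons gives n = 2; the reaction quotient is Q = [Sn²⁺]·[Co²⁺]^2/[Co³⁺]^2 = 477.
E = E° − (RT/nF) ln Q = 2.06 − (8.314×353)/(2×96485) × (6.168) = 2.060 − 0.094 = 1.966 V.

1.97 V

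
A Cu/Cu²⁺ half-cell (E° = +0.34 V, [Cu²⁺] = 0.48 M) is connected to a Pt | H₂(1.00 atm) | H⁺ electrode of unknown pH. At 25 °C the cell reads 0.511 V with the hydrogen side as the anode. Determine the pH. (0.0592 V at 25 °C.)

E°_cell = 0.34 V and n = 2.
log Q = n(E° − E)/0.0592 = 2×(0.34 − 0.511)/0.0592 = -5.777.
With Q = [H⁺]^2 / ([Cu²⁺]·P(H₂)), solving for [H⁺] gives log[H⁺] = -3.048, so pH = 3.05.

pH = 3.05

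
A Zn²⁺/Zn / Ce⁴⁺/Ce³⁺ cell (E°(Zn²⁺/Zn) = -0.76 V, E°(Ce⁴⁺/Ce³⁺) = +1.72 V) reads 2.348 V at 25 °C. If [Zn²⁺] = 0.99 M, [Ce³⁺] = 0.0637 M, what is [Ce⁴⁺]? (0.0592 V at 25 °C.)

3.7 × 10^-4 M

From the Nernst equation, log Q = n(E° − E)/0.0592 = 2(2.48 − 2.348)/0.0592 = 4.459, so Q = 2.88 × 10^4.
With Q = [Zn²⁺]·[Ce³⁺]^2/[Ce⁴⁺]^2 and the known concentrations, [Ce⁴⁺]^2 in the denominator gives [Ce⁴⁺] = 3.7 × 10^-4 M.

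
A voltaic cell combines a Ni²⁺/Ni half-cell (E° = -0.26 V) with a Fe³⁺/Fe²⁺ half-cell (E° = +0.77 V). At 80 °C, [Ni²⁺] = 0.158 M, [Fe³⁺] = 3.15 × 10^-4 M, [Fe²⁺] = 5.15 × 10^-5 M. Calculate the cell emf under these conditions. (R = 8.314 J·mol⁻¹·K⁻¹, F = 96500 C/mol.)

1.11 V

The Fe³⁺/Fe²⁺ couple has the higher reduction potential and acts as the cathode, so E°_cell = +0.77 − (-0.26) = 1.03 V.
Balancing electrons gives n = 2; the reaction quotient is Q = [Ni²⁺]·[Fe²⁺]^2/[Fe³⁺]^2 = 0.00422.
E = E° − (RT/nF) ln Q = 1.03 − (8.314×353)/(2×96500) × (-5.467) = 1.030 + 0.083 = 1.113 V.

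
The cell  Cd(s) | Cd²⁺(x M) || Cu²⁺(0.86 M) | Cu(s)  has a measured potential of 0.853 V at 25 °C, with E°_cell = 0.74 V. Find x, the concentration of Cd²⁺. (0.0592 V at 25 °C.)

1.3 × 10^-4 M

From the Nernst equation, log Q = n(E° − E)/0.0592 = 2(0.74 − 0.853)/0.0592 = -3.818, so Q = 1.52 × 10^-4.
With Q = [Cd²⁺]/[Cu²⁺] and the known concentrations, [Cd²⁺] in the numerator gives [Cd²⁺] = 1.3 × 10^-4 M.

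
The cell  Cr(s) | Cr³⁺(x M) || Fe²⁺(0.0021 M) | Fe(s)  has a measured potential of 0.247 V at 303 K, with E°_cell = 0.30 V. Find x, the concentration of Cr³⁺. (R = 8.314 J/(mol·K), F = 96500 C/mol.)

From the Nernst equation, ln Q = nF(E° − E)/RT = 6×96500×(0.30 − 0.247)/(8.314×303) = 12.182, so Q = 1.95 × 10^5.
With Q = [Cr³⁺]^2/[Fe²⁺]^3 and the known concentrations, [Cr³⁺]^2 in the numerator gives [Cr³⁺] = 0.043 M.

0.043 M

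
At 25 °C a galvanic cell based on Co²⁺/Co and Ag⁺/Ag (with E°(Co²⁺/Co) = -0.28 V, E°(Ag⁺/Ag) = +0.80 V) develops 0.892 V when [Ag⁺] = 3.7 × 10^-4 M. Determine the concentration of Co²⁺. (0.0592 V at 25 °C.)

0.31 M

From the Nernst equation, log Q = n(E° − E)/0.0592 = 2(1.08 − 0.892)/0.0592 = 6.351, so Q = 2.25 × 10^6.
With Q = [Co²⁺]/[Ag⁺]^2 and the known concentrations, [Co²⁺] in the numerator gives [Co²⁺] = 0.31 M.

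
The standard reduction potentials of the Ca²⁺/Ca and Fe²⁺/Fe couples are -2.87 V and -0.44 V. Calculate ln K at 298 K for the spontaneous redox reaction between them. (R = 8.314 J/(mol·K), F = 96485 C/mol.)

E°_cell = -0.44 − (-2.87) = 2.43 V, with n = 2 electrons transferred.
At equilibrium E = 0, so the Nernst equation gives ln K = nFE°/RT = (2)(96485)(2.43)/((8.314)(298)) = 189.26.

ln K = 189.3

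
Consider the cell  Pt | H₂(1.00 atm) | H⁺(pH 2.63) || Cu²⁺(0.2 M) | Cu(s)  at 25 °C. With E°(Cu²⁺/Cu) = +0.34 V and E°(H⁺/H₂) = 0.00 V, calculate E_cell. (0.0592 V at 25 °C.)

0.48 V

The Cu²⁺/Cu couple is the cathode, so E°_cell = 0.34 V; n = 2.
[H⁺] = 10^(−2.63) = 0.0023 M, and Q = [H⁺]^2 / ([Cu²⁺]·P(H₂)) = 2.75 × 10^-5.
E = E° − (0.0592/2) log Q = 0.34 − (0.0592/2)(-4.561) = 0.475 V.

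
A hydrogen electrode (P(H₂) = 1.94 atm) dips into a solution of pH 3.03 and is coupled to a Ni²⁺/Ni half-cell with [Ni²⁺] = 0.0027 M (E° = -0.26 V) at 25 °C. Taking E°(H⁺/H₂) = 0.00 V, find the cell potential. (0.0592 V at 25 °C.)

The hydrogen couple is the cathode, so E°_cell = 0.26 V; n = 2.
[H⁺] = 10^(−3.03) = 9.3 × 10^-4 M, and Q = [Ni²⁺]·P(H₂) / [H⁺]^2 = 6010.
E = E° − (0.0592/2) log Q = 0.26 − (0.0592/2)(3.779) = 0.148 V.

0.15 V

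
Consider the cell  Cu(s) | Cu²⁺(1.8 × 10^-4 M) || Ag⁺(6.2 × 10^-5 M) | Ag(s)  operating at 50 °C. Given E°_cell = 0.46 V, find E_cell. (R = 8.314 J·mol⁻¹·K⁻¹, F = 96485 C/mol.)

0.310 V

Balancing electrons gives n = 2; the reaction quotient is Q = [Cu²⁺]/[Ag⁺]^2 = 4.68 × 10^4.
E = E° − (RT/nF) ln Q = 0.46 − (8.314×323)/(2×96485) × (10.754) = 0.460 − 0.150 = 0.310 V.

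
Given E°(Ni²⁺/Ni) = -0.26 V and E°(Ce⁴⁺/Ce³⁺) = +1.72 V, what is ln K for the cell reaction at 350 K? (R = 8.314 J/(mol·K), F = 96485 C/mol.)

ln K = 131.3

E°_cell = +1.72 − (-0.26) = 1.98 V, with n = 2 electrons transferred.
At equilibrium E = 0, so the Nernst equation gives ln K = nFE°/RT = (2)(96485)(1.98)/((8.314)(350)) = 131.30.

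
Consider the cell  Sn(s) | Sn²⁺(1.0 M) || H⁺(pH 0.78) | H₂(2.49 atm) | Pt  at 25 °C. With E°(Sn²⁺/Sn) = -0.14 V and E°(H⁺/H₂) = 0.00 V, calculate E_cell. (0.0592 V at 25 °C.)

The hydrogen couple is the cathode, so E°_cell = 0.14 V; n = 2.
[H⁺] = 10^(−0.78) = 0.17 M, and Q = [Sn²⁺]·P(H₂) / [H⁺]^2 = 90.4.
E = E° − (0.0592/2) log Q = 0.14 − (0.0592/2)(1.956) = 0.082 V.

0.082 V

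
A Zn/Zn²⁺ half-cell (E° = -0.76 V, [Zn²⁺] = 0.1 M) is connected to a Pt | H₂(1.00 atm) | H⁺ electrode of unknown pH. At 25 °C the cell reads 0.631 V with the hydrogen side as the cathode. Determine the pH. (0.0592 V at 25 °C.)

E°_cell = 0.76 V and n = 2.
log Q = n(E° − E)/0.0592 = 2×(0.76 − 0.631)/0.0592 = 4.358.
With Q = [Zn²⁺]·P(H₂) / [H⁺]^2, solving for [H⁺] gives log[H⁺] = -2.679, so pH = 2.68.

pH = 2.68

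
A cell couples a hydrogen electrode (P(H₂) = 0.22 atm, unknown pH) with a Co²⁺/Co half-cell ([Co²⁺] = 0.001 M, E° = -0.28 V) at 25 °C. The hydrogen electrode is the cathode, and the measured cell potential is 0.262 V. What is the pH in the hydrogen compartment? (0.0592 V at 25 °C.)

pH = 2.13

E°_cell = 0.28 V and n = 2.
log Q = n(E° − E)/0.0592 = 2×(0.28 − 0.262)/0.0592 = 0.608.
With Q = [Co²⁺]·P(H₂) / [H⁺]^2, solving for [H⁺] gives log[H⁺] = -2.133, so pH = 2.13.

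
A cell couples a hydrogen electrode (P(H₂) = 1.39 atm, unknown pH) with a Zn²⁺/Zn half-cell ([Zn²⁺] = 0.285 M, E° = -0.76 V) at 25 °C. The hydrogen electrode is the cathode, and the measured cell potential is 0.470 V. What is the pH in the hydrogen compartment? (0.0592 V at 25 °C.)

E°_cell = 0.76 V and n = 2.
log Q = n(E° − E)/0.0592 = 2×(0.76 − 0.470)/0.0592 = 9.797.
With Q = [Zn²⁺]·P(H₂) / [H⁺]^2, solving for [H⁺] gives log[H⁺] = -5.100, so pH = 5.10.

pH = 5.10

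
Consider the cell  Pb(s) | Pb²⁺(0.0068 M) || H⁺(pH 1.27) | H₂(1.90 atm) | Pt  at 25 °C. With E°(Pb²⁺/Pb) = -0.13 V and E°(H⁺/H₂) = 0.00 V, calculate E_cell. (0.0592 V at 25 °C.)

The hydrogen couple is the cathode, so E°_cell = 0.13 V; n = 2.
[H⁺] = 10^(−1.27) = 0.054 M, and Q = [Pb²⁺]·P(H₂) / [H⁺]^2 = 4.48.
E = E° − (0.0592/2) log Q = 0.13 − (0.0592/2)(0.651) = 0.111 V.

0.11 V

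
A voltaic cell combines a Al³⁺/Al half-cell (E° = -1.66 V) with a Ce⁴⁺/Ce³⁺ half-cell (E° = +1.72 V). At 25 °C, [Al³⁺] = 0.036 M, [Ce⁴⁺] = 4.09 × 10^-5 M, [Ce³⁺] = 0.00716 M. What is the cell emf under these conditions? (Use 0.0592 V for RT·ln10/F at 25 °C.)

3.28 V

The Ce⁴⁺/Ce³⁺ couple has the higher reduction potential and acts as the cathode, so E°_cell = +1.72 − (-1.66) = 3.38 V.
Balancing electrons gives n = 3; the reaction quotient is Q = [Al³⁺]·[Ce³⁺]^3/[Ce⁴⁺]^3 = 1.93 × 10^5.
At 25 °C, E = E° − (0.0592/n) log Q = 3.38 − (0.0592/3)(5.286) = 3.380 − 0.104 = 3.276 V.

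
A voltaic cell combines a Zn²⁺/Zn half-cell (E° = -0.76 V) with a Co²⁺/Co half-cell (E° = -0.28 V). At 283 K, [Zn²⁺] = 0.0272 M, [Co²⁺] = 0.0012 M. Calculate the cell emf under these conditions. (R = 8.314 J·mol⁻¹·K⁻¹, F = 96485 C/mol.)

The Co²⁺/Co couple has the higher reduction potential and acts as the cathode, so E°_cell = -0.28 − (-0.76) = 0.48 V.
Balancing electrons gives n = 2; the reaction quotient is Q = [Zn²⁺]/[Co²⁺] = 22.7.
E = E° − (RT/nF) ln Q = 0.48 − (8.314×283)/(2×96485) × (3.121) = 0.480 − 0.038 = 0.442 V.

0.442 V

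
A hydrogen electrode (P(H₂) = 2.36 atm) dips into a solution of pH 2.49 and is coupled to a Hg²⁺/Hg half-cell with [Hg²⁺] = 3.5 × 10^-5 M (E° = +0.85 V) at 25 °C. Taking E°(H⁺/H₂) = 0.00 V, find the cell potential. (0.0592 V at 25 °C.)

0.88 V

The Hg²⁺/Hg couple is the cathode, so E°_cell = 0.85 V; n = 2.
[H⁺] = 10^(−2.49) = 0.0032 M, and Q = [H⁺]^2 / ([Hg²⁺]·P(H₂)) = 0.127.
E = E° − (0.0592/2) log Q = 0.85 − (0.0592/2)(-0.897) = 0.877 V.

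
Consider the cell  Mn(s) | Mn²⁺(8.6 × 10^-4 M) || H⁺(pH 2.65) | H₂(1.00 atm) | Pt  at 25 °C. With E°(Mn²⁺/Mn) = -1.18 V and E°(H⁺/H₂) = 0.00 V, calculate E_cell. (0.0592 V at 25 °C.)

The hydrogen couple is the cathode, so E°_cell = 1.18 V; n = 2.
[H⁺] = 10^(−2.65) = 0.0022 M, and Q = [Mn²⁺]·P(H₂) / [H⁺]^2 = 172.
E = E° − (0.0592/2) log Q = 1.18 − (0.0592/2)(2.234) = 1.114 V.

1.11 V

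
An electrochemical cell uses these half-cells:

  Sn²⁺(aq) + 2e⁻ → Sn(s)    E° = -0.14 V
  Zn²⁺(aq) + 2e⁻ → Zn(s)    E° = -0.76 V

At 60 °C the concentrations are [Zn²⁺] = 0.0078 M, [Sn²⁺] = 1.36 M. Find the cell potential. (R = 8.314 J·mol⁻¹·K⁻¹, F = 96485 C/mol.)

0.694 V

The Sn²⁺/Sn couple has the higher reduction potential and acts as the cathode, so E°_cell = -0.14 − (-0.76) = 0.62 V.
Balancing electrons gives n = 2; the reaction quotient is Q = [Zn²⁺]/[Sn²⁺] = 0.00574.
E = E° − (RT/nF) ln Q = 0.62 − (8.314×333)/(2×96485) × (-5.161) = 0.620 + 0.074 = 0.694 V.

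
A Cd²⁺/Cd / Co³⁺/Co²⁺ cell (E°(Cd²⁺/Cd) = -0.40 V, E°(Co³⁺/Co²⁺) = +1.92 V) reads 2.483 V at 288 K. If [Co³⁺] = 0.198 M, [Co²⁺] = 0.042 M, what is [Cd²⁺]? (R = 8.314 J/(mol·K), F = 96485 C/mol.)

4.4 × 10^-5 M

From the Nernst equation, ln Q = nF(E° − E)/RT = 2×96485×(2.32 − 2.483)/(8.314×288) = -13.136, so Q = 1.97 × 10^-6.
With Q = [Cd²⁺]·[Co²⁺]^2/[Co³⁺]^2 and the known concentrations, [Cd²⁺] in the numerator gives [Cd²⁺] = 4.4 × 10^-5 M.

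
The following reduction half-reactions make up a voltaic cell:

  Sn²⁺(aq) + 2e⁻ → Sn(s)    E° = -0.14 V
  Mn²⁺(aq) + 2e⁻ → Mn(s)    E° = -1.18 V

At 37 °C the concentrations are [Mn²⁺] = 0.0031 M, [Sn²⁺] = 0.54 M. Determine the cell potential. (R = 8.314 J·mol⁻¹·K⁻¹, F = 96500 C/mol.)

1.11 V

The Sn²⁺/Sn couple has the higher reduction potential and acts as the cathode, so E°_cell = -0.14 − (-1.18) = 1.04 V.
Balancing electrons gives n = 2; the reaction quotient is Q = [Mn²⁺]/[Sn²⁺] = 0.00574.
E = E° − (RT/nF) ln Q = 1.04 − (8.314×310)/(2×96500) × (-5.160) = 1.040 + 0.069 = 1.109 V.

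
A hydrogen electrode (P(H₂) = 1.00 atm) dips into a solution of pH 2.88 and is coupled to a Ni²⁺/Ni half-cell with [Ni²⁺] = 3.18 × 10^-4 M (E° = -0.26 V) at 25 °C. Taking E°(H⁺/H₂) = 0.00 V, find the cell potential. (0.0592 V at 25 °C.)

0.19 V

The hydrogen couple is the cathode, so E°_cell = 0.26 V; n = 2.
[H⁺] = 10^(−2.88) = 0.0013 M, and Q = [Ni²⁺]·P(H₂) / [H⁺]^2 = 183.
E = E° − (0.0592/2) log Q = 0.26 − (0.0592/2)(2.262) = 0.193 V.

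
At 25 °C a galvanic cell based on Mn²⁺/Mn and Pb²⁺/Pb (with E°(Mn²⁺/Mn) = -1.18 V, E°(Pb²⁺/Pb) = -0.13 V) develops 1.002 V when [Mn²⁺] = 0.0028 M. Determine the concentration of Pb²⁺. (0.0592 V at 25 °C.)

6.7 × 10^-5 M

From the Nernst equation, log Q = n(E° − E)/0.0592 = 2(1.05 − 1.002)/0.0592 = 1.622, so Q = 41.8.
With Q = [Mn²⁺]/[Pb²⁺] and the known concentrations, [Pb²⁺] in the denominator gives [Pb²⁺] = 6.7 × 10^-5 M.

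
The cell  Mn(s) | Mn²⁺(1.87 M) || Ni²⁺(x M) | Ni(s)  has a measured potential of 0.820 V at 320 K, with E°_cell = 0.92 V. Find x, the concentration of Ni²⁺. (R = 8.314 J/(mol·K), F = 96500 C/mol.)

0.0013 M

From the Nernst equation, ln Q = nF(E° − E)/RT = 2×96500×(0.92 − 0.820)/(8.314×320) = 7.254, so Q = 1410.
With Q = [Mn²⁺]/[Ni²⁺] and the known concentrations, [Ni²⁺] in the denominator gives [Ni²⁺] = 0.0013 M.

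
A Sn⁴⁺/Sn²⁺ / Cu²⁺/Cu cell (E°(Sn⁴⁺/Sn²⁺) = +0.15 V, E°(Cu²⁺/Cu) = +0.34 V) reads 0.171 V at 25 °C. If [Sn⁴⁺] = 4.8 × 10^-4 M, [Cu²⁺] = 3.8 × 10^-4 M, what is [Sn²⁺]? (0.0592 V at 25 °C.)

From the Nernst equation, log Q = n(E° − E)/0.0592 = 2(0.19 − 0.171)/0.0592 = 0.642, so Q = 4.38.
With Q = [Sn⁴⁺]/([Sn²⁺]·[Cu²⁺]) and the known concentrations, [Sn²⁺] in the denominator gives [Sn²⁺] = 0.29 M.

0.29 M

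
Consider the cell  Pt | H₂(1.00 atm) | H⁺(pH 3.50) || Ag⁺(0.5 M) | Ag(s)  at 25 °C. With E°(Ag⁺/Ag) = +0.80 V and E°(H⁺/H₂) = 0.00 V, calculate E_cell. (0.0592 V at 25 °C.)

The Ag⁺/Ag couple is the cathode, so E°_cell = 0.80 V; n = 2.
[H⁺] = 10^(−3.50) = 3.2 × 10^-4 M, and Q = [H⁺]^2 / ([Ag⁺]^2·P(H₂)) = 4 × 10^-7.
E = E° − (0.0592/2) log Q = 0.80 − (0.0592/2)(-6.398) = 0.989 V.

0.99 V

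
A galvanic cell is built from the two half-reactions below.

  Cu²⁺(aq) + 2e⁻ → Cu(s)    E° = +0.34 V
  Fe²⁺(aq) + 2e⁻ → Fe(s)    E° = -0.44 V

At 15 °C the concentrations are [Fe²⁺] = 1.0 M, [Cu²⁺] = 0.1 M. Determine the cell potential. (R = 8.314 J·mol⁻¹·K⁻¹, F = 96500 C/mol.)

0.751 V

The Cu²⁺/Cu couple has the higher reduction potential and acts as the cathode, so E°_cell = +0.34 − (-0.44) = 0.78 V.
Balancing electrons gives n = 2; the reaction quotient is Q = [Fe²⁺]/[Cu²⁺] = 10.0.
E = E° − (RT/nF) ln Q = 0.78 − (8.314×288)/(2×96500) × (2.303) = 0.780 − 0.029 = 0.751 V.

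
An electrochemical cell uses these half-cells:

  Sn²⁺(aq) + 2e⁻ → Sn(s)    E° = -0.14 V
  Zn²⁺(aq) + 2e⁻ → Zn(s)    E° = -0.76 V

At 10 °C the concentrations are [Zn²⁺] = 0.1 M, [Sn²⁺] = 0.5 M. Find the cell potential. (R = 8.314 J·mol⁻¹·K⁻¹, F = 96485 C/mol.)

0.640 V

The Sn²⁺/Sn couple has the higher reduction potential and acts as the cathode, so E°_cell = -0.14 − (-0.76) = 0.62 V.
Balancing electrons gives n = 2; the reaction quotient is Q = [Zn²⁺]/[Sn²⁺] = 0.200.
E = E° − (RT/nF) ln Q = 0.62 − (8.314×283)/(2×96485) × (-1.609) = 0.620 + 0.020 = 0.640 V.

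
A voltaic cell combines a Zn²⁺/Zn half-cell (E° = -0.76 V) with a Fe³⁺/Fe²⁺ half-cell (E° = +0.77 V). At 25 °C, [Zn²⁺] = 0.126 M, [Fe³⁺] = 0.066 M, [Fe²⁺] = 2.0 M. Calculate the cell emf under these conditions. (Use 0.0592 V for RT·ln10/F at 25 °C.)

1.47 V

The Fe³⁺/Fe²⁺ couple has the higher reduction potential and acts as the cathode, so E°_cell = +0.77 − (-0.76) = 1.53 V.
Balancing electrons gives n = 2; the reaction quotient is Q = [Zn²⁺]·[Fe²⁺]^2/[Fe³⁺]^2 = 116.
At 25 °C, E = E° − (0.0592/n) log Q = 1.53 − (0.0592/2)(2.063) = 1.530 − 0.061 = 1.469 V.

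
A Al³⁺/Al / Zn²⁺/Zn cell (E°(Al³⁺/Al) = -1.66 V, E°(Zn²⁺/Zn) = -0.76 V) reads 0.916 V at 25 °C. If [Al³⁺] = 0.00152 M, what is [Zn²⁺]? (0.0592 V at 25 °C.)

From the Nernst equation, log Q = n(E° − E)/0.0592 = 6(0.90 − 0.916)/0.0592 = -1.622, so Q = 0.0239.
With Q = [Al³⁺]^2/[Zn²⁺]^3 and the known concentrations, [Zn²⁺]^3 in the denominator gives [Zn²⁺] = 0.046 M.

0.046 M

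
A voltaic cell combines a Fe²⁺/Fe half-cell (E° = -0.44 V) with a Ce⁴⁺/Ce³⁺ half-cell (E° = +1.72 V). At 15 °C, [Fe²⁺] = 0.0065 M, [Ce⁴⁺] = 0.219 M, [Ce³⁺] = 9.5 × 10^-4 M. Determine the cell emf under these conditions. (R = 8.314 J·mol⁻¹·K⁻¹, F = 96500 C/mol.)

The Ce⁴⁺/Ce³⁺ couple has the higher reduction potential and acts as the cathode, so E°_cell = +1.72 − (-0.44) = 2.16 V.
Balancing electrons gives n = 2; the reaction quotient is Q = [Fe²⁺]·[Ce³⁺]^2/[Ce⁴⁺]^2 = 1.22 × 10^-7.
E = E° − (RT/nF) ln Q = 2.16 − (8.314×288)/(2×96500) × (-15.917) = 2.160 + 0.197 = 2.357 V.

2.36 V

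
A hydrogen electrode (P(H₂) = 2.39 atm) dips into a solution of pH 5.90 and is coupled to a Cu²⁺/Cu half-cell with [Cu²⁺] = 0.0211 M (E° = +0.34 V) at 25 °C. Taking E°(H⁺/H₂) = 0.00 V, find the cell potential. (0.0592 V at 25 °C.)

0.65 V

The Cu²⁺/Cu couple is the cathode, so E°_cell = 0.34 V; n = 2.
[H⁺] = 10^(−5.90) = 1.3 × 10^-6 M, and Q = [H⁺]^2 / ([Cu²⁺]·P(H₂)) = 3.14 × 10^-11.
E = E° − (0.0592/2) log Q = 0.34 − (0.0592/2)(-10.503) = 0.651 V.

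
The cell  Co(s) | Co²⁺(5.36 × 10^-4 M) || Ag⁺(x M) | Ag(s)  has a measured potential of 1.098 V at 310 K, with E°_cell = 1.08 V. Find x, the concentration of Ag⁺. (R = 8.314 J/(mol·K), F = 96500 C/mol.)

From the Nernst equation, ln Q = nF(E° − E)/RT = 2×96500×(1.08 − 1.098)/(8.314×310) = -1.348, so Q = 0.260.
With Q = [Co²⁺]/[Ag⁺]^2 and the known concentrations, [Ag⁺]^2 in the denominator gives [Ag⁺] = 0.045 M.

0.045 M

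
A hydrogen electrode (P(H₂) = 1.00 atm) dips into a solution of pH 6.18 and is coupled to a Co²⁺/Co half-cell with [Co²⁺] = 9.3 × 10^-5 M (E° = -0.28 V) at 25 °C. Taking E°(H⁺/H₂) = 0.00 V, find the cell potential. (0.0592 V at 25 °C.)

The hydrogen couple is the cathode, so E°_cell = 0.28 V; n = 2.
[H⁺] = 10^(−6.18) = 6.6 × 10^-7 M, and Q = [Co²⁺]·P(H₂) / [H⁺]^2 = 2.13 × 10^8.
E = E° − (0.0592/2) log Q = 0.28 − (0.0592/2)(8.328) = 0.033 V.

0.033 V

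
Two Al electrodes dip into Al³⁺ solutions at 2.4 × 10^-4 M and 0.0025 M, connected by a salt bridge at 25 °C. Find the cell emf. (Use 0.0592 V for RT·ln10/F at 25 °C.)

0.020 V

Both half-cells are Al³⁺/Al, so E°_cell = 0. The concentrated side is the cathode; the cell reaction moves Al³⁺ from high to low concentration with n = 3.
Q = [Al³⁺]_dilute/[Al³⁺]_conc = 2.4 × 10^-4/0.0025 = 0.0960.
E = 0 − (0.0592/3) log Q = −(0.0592/3)(-1.018) = 0.0201 V.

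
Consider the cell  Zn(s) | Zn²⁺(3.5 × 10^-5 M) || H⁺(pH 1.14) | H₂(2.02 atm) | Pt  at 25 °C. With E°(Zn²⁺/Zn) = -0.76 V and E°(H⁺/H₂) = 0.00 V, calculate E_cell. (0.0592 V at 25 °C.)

The hydrogen couple is the cathode, so E°_cell = 0.76 V; n = 2.
[H⁺] = 10^(−1.14) = 0.072 M, and Q = [Zn²⁺]·P(H₂) / [H⁺]^2 = 0.0135.
E = E° − (0.0592/2) log Q = 0.76 − (0.0592/2)(-1.871) = 0.815 V.

0.82 V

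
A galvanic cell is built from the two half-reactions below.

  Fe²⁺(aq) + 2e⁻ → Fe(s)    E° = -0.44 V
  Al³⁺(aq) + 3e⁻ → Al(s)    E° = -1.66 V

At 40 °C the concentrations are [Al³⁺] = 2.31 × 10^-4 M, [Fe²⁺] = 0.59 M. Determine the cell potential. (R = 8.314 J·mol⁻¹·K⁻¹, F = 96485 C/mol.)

The Fe²⁺/Fe couple has the higher reduction potential and acts as the cathode, so E°_cell = -0.44 − (-1.66) = 1.22 V.
Balancing electrons gives n = 6; the reaction quotient is Q = [Al³⁺]^2/[Fe²⁺]^3 = 2.6 × 10^-7.
E = E° − (RT/nF) ln Q = 1.22 − (8.314×313)/(6×96485) × (-15.163) = 1.220 + 0.068 = 1.288 V.

1.29 V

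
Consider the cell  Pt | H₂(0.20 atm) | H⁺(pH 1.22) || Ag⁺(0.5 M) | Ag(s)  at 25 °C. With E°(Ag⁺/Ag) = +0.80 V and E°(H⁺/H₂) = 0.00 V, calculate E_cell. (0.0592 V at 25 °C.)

0.83 V

The Ag⁺/Ag couple is the cathode, so E°_cell = 0.80 V; n = 2.
[H⁺] = 10^(−1.22) = 0.060 M, and Q = [H⁺]^2 / ([Ag⁺]^2·P(H₂)) = 0.0726.
E = E° − (0.0592/2) log Q = 0.80 − (0.0592/2)(-1.139) = 0.834 V.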